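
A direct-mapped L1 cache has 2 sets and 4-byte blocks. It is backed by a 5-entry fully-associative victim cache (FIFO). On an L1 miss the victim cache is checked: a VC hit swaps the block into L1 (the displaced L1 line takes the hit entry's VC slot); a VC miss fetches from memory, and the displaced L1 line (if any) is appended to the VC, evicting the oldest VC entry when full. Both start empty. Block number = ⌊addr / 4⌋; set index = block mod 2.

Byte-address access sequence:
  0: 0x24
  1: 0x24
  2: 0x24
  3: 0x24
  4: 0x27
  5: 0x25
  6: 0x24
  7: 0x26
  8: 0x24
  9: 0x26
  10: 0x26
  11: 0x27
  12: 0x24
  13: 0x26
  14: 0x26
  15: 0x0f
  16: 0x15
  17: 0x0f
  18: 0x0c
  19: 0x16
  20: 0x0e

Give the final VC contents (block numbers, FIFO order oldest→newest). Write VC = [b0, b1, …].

#0 0x24→b9/s1 MISS; vc=[]
#1 0x24→b9/s1 L1-HIT; vc=[]
#2 0x24→b9/s1 L1-HIT; vc=[]
#3 0x24→b9/s1 L1-HIT; vc=[]
#4 0x27→b9/s1 L1-HIT; vc=[]
#5 0x25→b9/s1 L1-HIT; vc=[]
#6 0x24→b9/s1 L1-HIT; vc=[]
#7 0x26→b9/s1 L1-HIT; vc=[]
#8 0x24→b9/s1 L1-HIT; vc=[]
#9 0x26→b9/s1 L1-HIT; vc=[]
#10 0x26→b9/s1 L1-HIT; vc=[]
#11 0x27→b9/s1 L1-HIT; vc=[]
#12 0x24→b9/s1 L1-HIT; vc=[]
#13 0x26→b9/s1 L1-HIT; vc=[]
#14 0x26→b9/s1 L1-HIT; vc=[]
#15 0xf→b3/s1 MISS; vc=[9]
#16 0x15→b5/s1 MISS; vc=[9,3]
#17 0xf→b3/s1 VC-HIT; vc=[9,5]
#18 0xc→b3/s1 L1-HIT; vc=[9,5]
#19 0x16→b5/s1 VC-HIT; vc=[9,3]
#20 0xe→b3/s1 VC-HIT; vc=[9,5]

VC = [9, 5]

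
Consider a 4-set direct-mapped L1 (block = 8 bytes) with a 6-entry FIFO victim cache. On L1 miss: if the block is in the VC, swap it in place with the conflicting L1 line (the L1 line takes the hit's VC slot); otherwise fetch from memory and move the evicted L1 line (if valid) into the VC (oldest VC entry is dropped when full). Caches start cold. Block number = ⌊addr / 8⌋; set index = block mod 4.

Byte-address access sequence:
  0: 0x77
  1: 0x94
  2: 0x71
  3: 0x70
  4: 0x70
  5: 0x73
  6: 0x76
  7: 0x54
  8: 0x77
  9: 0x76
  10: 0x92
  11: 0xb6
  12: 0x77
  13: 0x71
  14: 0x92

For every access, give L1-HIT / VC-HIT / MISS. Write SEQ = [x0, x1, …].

SEQ = [MISS, MISS, VC-HIT, L1-HIT, L1-HIT, L1-HIT, L1-HIT, MISS, VC-HIT, L1-HIT, VC-HIT, MISS, VC-HIT, L1-HIT, VC-HIT]

#0 0x77→b14/s2 MISS; vc=[]
#1 0x94→b18/s2 MISS; vc=[14]
#2 0x71→b14/s2 VC-HIT; vc=[18]
#3 0x70→b14/s2 L1-HIT; vc=[18]
#4 0x70→b14/s2 L1-HIT; vc=[18]
#5 0x73→b14/s2 L1-HIT; vc=[18]
#6 0x76→b14/s2 L1-HIT; vc=[18]
#7 0x54→b10/s2 MISS; vc=[18,14]
#8 0x77→b14/s2 VC-HIT; vc=[18,10]
#9 0x76→b14/s2 L1-HIT; vc=[18,10]
#10 0x92→b18/s2 VC-HIT; vc=[14,10]
#11 0xb6→b22/s2 MISS; vc=[14,10,18]
#12 0x77→b14/s2 VC-HIT; vc=[22,10,18]
#13 0x71→b14/s2 L1-HIT; vc=[22,10,18]
#14 0x92→b18/s2 VC-HIT; vc=[22,10,14]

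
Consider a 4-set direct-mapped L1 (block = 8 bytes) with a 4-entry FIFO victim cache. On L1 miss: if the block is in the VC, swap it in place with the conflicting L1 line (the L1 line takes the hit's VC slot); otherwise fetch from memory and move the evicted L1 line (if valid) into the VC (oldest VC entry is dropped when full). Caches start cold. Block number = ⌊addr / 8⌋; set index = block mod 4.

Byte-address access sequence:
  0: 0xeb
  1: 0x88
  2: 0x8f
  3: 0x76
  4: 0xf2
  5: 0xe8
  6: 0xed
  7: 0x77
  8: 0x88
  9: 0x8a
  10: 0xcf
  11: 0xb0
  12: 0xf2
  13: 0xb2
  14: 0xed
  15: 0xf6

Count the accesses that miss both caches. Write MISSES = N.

MISSES = 6

0: 0xeb (blk 29, set 1) → MISS  vc=[]
1: 0x88 (blk 17, set 1) → MISS  vc=[29]
2: 0x8f (blk 17, set 1) → L1-HIT  vc=[29]
3: 0x76 (blk 14, set 2) → MISS  vc=[29]
4: 0xf2 (blk 30, set 2) → MISS  vc=[29, 14]
5: 0xe8 (blk 29, set 1) → VC-HIT  vc=[17, 14]
6: 0xed (blk 29, set 1) → L1-HIT  vc=[17, 14]
7: 0x77 (blk 14, set 2) → VC-HIT  vc=[17, 30]
8: 0x88 (blk 17, set 1) → VC-HIT  vc=[29, 30]
9: 0x8a (blk 17, set 1) → L1-HIT  vc=[29, 30]
10: 0xcf (blk 25, set 1) → MISS  vc=[29, 30, 17]
11: 0xb0 (blk 22, set 2) → MISS  vc=[29, 30, 17, 14]
12: 0xf2 (blk 30, set 2) → VC-HIT  vc=[29, 22, 17, 14]
13: 0xb2 (blk 22, set 2) → VC-HIT  vc=[29, 30, 17, 14]
14: 0xed (blk 29, set 1) → VC-HIT  vc=[25, 30, 17, 14]
15: 0xf6 (blk 30, set 2) → VC-HIT  vc=[25, 22, 17, 14]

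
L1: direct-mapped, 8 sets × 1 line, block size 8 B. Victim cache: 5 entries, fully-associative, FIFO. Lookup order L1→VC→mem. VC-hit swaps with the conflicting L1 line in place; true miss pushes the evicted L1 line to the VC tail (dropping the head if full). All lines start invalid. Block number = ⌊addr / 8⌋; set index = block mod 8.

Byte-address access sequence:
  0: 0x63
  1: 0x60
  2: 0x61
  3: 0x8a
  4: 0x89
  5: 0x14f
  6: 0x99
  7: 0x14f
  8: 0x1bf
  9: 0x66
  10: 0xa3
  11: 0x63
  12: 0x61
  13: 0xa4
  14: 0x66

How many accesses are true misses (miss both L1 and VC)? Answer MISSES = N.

MISSES = 6

0: 0x63 (blk 12, set 4) → MISS  vc=[]
1: 0x60 (blk 12, set 4) → L1-HIT  vc=[]
2: 0x61 (blk 12, set 4) → L1-HIT  vc=[]
3: 0x8a (blk 17, set 1) → MISS  vc=[]
4: 0x89 (blk 17, set 1) → L1-HIT  vc=[]
5: 0x14f (blk 41, set 1) → MISS  vc=[17]
6: 0x99 (blk 19, set 3) → MISS  vc=[17]
7: 0x14f (blk 41, set 1) → L1-HIT  vc=[17]
8: 0x1bf (blk 55, set 7) → MISS  vc=[17]
9: 0x66 (blk 12, set 4) → L1-HIT  vc=[17]
10: 0xa3 (blk 20, set 4) → MISS  vc=[17, 12]
11: 0x63 (blk 12, set 4) → VC-HIT  vc=[17, 20]
12: 0x61 (blk 12, set 4) → L1-HIT  vc=[17, 20]
13: 0xa4 (blk 20, set 4) → VC-HIT  vc=[17, 12]
14: 0x66 (blk 12, set 4) → VC-HIT  vc=[17, 20]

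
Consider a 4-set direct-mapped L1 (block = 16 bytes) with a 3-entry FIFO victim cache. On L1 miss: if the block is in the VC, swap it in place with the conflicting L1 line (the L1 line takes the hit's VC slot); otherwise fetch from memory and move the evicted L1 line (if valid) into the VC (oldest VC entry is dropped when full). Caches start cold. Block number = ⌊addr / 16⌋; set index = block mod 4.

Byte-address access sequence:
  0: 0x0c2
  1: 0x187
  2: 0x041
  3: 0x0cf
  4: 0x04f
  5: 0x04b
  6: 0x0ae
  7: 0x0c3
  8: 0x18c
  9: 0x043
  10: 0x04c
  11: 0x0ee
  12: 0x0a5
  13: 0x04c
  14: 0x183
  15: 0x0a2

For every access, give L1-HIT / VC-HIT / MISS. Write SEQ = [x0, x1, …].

SEQ = [MISS, MISS, MISS, VC-HIT, VC-HIT, L1-HIT, MISS, VC-HIT, VC-HIT, VC-HIT, L1-HIT, MISS, VC-HIT, L1-HIT, VC-HIT, L1-HIT]

0: 0xc2 (blk 12, set 0) → MISS  vc=[]
1: 0x187 (blk 24, set 0) → MISS  vc=[12]
2: 0x41 (blk 4, set 0) → MISS  vc=[12, 24]
3: 0xcf (blk 12, set 0) → VC-HIT  vc=[4, 24]
4: 0x4f (blk 4, set 0) → VC-HIT  vc=[12, 24]
5: 0x4b (blk 4, set 0) → L1-HIT  vc=[12, 24]
6: 0xae (blk 10, set 2) → MISS  vc=[12, 24]
7: 0xc3 (blk 12, set 0) → VC-HIT  vc=[4, 24]
8: 0x18c (blk 24, set 0) → VC-HIT  vc=[4, 12]
9: 0x43 (blk 4, set 0) → VC-HIT  vc=[24, 12]
10: 0x4c (blk 4, set 0) → L1-HIT  vc=[24, 12]
11: 0xee (blk 14, set 2) → MISS  vc=[24, 12, 10]
12: 0xa5 (blk 10, set 2) → VC-HIT  vc=[24, 12, 14]
13: 0x4c (blk 4, set 0) → L1-HIT  vc=[24, 12, 14]
14: 0x183 (blk 24, set 0) → VC-HIT  vc=[4, 12, 14]
15: 0xa2 (blk 10, set 2) → L1-HIT  vc=[4, 12, 14]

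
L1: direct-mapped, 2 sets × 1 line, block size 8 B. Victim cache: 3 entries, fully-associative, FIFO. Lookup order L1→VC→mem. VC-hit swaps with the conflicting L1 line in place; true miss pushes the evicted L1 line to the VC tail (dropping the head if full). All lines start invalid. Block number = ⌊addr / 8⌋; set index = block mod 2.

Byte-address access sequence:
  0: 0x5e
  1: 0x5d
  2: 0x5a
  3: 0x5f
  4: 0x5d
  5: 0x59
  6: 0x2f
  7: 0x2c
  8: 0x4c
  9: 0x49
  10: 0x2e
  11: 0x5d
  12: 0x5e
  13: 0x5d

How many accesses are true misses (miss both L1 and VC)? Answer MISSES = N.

MISSES = 3

  [0] addr=0x5e blk=11 s=1: MISS | VC []
  [1] addr=0x5d blk=11 s=1: L1-HIT | VC []
  [2] addr=0x5a blk=11 s=1: L1-HIT | VC []
  [3] addr=0x5f blk=11 s=1: L1-HIT | VC []
  [4] addr=0x5d blk=11 s=1: L1-HIT | VC []
  [5] addr=0x59 blk=11 s=1: L1-HIT | VC []
  [6] addr=0x2f blk=5 s=1: MISS | VC [11]
  [7] addr=0x2c blk=5 s=1: L1-HIT | VC [11]
  [8] addr=0x4c blk=9 s=1: MISS | VC [11, 5]
  [9] addr=0x49 blk=9 s=1: L1-HIT | VC [11, 5]
  [10] addr=0x2e blk=5 s=1: VC-HIT | VC [11, 9]
  [11] addr=0x5d blk=11 s=1: VC-HIT | VC [5, 9]
  [12] addr=0x5e blk=11 s=1: L1-HIT | VC [5, 9]
  [13] addr=0x5d blk=11 s=1: L1-HIT | VC [5, 9]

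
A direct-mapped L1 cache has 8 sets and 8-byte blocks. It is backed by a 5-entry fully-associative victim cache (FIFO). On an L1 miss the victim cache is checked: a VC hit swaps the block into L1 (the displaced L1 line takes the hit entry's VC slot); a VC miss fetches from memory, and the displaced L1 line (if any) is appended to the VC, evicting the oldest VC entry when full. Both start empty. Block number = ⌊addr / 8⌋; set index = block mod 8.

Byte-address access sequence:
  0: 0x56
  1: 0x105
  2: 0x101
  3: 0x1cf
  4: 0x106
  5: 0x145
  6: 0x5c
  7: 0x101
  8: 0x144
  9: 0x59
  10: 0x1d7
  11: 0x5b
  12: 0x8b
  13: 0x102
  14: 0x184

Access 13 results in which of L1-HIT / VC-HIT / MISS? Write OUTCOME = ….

OUTCOME = VC-HIT

0: 0x56 (blk 10, set 2) → MISS  vc=[]
1: 0x105 (blk 32, set 0) → MISS  vc=[]
2: 0x101 (blk 32, set 0) → L1-HIT  vc=[]
3: 0x1cf (blk 57, set 1) → MISS  vc=[]
4: 0x106 (blk 32, set 0) → L1-HIT  vc=[]
5: 0x145 (blk 40, set 0) → MISS  vc=[32]
6: 0x5c (blk 11, set 3) → MISS  vc=[32]
7: 0x101 (blk 32, set 0) → VC-HIT  vc=[40]
8: 0x144 (blk 40, set 0) → VC-HIT  vc=[32]
9: 0x59 (blk 11, set 3) → L1-HIT  vc=[32]
10: 0x1d7 (blk 58, set 2) → MISS  vc=[32, 10]
11: 0x5b (blk 11, set 3) → L1-HIT  vc=[32, 10]
12: 0x8b (blk 17, set 1) → MISS  vc=[32, 10, 57]
13: 0x102 (blk 32, set 0) → VC-HIT  vc=[40, 10, 57]
14: 0x184 (blk 48, set 0) → MISS  vc=[40, 10, 57, 32]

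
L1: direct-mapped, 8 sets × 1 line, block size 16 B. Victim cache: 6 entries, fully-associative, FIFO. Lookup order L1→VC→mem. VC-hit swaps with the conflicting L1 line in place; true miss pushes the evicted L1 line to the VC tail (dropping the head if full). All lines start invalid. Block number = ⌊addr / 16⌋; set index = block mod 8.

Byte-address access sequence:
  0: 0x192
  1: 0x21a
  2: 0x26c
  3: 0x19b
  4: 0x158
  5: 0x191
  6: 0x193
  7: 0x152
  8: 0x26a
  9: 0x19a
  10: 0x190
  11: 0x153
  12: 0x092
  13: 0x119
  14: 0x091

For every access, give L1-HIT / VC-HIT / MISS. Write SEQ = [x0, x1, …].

0: 0x192 (blk 25, set 1) → MISS  vc=[]
1: 0x21a (blk 33, set 1) → MISS  vc=[25]
2: 0x26c (blk 38, set 6) → MISS  vc=[25]
3: 0x19b (blk 25, set 1) → VC-HIT  vc=[33]
4: 0x158 (blk 21, set 5) → MISS  vc=[33]
5: 0x191 (blk 25, set 1) → L1-HIT  vc=[33]
6: 0x193 (blk 25, set 1) → L1-HIT  vc=[33]
7: 0x152 (blk 21, set 5) → L1-HIT  vc=[33]
8: 0x26a (blk 38, set 6) → L1-HIT  vc=[33]
9: 0x19a (blk 25, set 1) → L1-HIT  vc=[33]
10: 0x190 (blk 25, set 1) → L1-HIT  vc=[33]
11: 0x153 (blk 21, set 5) → L1-HIT  vc=[33]
12: 0x92 (blk 9, set 1) → MISS  vc=[33, 25]
13: 0x119 (blk 17, set 1) → MISS  vc=[33, 25, 9]
14: 0x91 (blk 9, set 1) → VC-HIT  vc=[33, 25, 17]

SEQ = [MISS, MISS, MISS, VC-HIT, MISS, L1-HIT, L1-HIT, L1-HIT, L1-HIT, L1-HIT, L1-HIT, L1-HIT, MISS, MISS, VC-HIT]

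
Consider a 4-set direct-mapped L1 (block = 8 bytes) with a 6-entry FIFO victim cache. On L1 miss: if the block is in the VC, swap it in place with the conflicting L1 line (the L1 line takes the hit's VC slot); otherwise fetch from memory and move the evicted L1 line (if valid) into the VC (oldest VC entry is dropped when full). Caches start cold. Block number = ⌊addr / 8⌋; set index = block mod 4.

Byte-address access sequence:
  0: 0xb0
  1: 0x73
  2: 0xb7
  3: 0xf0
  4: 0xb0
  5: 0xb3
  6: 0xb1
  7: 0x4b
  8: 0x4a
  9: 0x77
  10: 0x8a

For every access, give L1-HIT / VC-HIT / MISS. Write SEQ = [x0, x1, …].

#0 0xb0→b22/s2 MISS; vc=[]
#1 0x73→b14/s2 MISS; vc=[22]
#2 0xb7→b22/s2 VC-HIT; vc=[14]
#3 0xf0→b30/s2 MISS; vc=[14,22]
#4 0xb0→b22/s2 VC-HIT; vc=[14,30]
#5 0xb3→b22/s2 L1-HIT; vc=[14,30]
#6 0xb1→b22/s2 L1-HIT; vc=[14,30]
#7 0x4b→b9/s1 MISS; vc=[14,30]
#8 0x4a→b9/s1 L1-HIT; vc=[14,30]
#9 0x77→b14/s2 VC-HIT; vc=[22,30]
#10 0x8a→b17/s1 MISS; vc=[22,30,9]

SEQ = [MISS, MISS, VC-HIT, MISS, VC-HIT, L1-HIT, L1-HIT, MISS, L1-HIT, VC-HIT, MISS]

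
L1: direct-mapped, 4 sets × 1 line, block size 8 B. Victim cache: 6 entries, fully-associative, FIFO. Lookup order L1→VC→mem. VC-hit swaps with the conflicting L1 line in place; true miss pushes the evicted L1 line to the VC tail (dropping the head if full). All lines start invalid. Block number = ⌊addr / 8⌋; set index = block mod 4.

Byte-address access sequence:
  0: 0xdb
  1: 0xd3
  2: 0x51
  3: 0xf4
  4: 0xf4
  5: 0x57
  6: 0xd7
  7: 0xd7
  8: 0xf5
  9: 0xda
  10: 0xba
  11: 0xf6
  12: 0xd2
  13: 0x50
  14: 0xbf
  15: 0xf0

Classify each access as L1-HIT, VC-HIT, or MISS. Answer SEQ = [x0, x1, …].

#0 0xdb→b27/s3 MISS; vc=[]
#1 0xd3→b26/s2 MISS; vc=[]
#2 0x51→b10/s2 MISS; vc=[26]
#3 0xf4→b30/s2 MISS; vc=[26,10]
#4 0xf4→b30/s2 L1-HIT; vc=[26,10]
#5 0x57→b10/s2 VC-HIT; vc=[26,30]
#6 0xd7→b26/s2 VC-HIT; vc=[10,30]
#7 0xd7→b26/s2 L1-HIT; vc=[10,30]
#8 0xf5→b30/s2 VC-HIT; vc=[10,26]
#9 0xda→b27/s3 L1-HIT; vc=[10,26]
#10 0xba→b23/s3 MISS; vc=[10,26,27]
#11 0xf6→b30/s2 L1-HIT; vc=[10,26,27]
#12 0xd2→b26/s2 VC-HIT; vc=[10,30,27]
#13 0x50→b10/s2 VC-HIT; vc=[26,30,27]
#14 0xbf→b23/s3 L1-HIT; vc=[26,30,27]
#15 0xf0→b30/s2 VC-HIT; vc=[26,10,27]

SEQ = [MISS, MISS, MISS, MISS, L1-HIT, VC-HIT, VC-HIT, L1-HIT, VC-HIT, L1-HIT, MISS, L1-HIT, VC-HIT, VC-HIT, L1-HIT, VC-HIT]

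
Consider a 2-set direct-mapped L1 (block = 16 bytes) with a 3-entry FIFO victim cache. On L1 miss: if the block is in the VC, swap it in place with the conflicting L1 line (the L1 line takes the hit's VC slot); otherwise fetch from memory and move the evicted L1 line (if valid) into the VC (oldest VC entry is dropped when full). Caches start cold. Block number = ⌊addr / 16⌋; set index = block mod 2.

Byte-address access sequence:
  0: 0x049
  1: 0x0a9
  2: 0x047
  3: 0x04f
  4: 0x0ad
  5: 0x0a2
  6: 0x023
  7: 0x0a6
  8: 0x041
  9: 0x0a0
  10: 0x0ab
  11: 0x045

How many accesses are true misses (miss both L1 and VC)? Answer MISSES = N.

  [0] addr=0x49 blk=4 s=0: MISS | VC []
  [1] addr=0xa9 blk=10 s=0: MISS | VC [4]
  [2] addr=0x47 blk=4 s=0: VC-HIT | VC [10]
  [3] addr=0x4f blk=4 s=0: L1-HIT | VC [10]
  [4] addr=0xad blk=10 s=0: VC-HIT | VC [4]
  [5] addr=0xa2 blk=10 s=0: L1-HIT | VC [4]
  [6] addr=0x23 blk=2 s=0: MISS | VC [4, 10]
  [7] addr=0xa6 blk=10 s=0: VC-HIT | VC [4, 2]
  [8] addr=0x41 blk=4 s=0: VC-HIT | VC [10, 2]
  [9] addr=0xa0 blk=10 s=0: VC-HIT | VC [4, 2]
  [10] addr=0xab blk=10 s=0: L1-HIT | VC [4, 2]
  [11] addr=0x45 blk=4 s=0: VC-HIT | VC [10, 2]

MISSES = 3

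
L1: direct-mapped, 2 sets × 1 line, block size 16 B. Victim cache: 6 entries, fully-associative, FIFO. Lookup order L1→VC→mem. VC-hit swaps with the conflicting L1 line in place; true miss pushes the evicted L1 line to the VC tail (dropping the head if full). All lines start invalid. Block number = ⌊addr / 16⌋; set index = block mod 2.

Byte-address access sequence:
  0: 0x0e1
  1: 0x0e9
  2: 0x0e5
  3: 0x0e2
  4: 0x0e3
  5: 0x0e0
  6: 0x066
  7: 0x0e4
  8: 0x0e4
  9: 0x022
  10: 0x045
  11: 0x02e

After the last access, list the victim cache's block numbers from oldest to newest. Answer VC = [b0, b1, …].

#0 0xe1→b14/s0 MISS; vc=[]
#1 0xe9→b14/s0 L1-HIT; vc=[]
#2 0xe5→b14/s0 L1-HIT; vc=[]
#3 0xe2→b14/s0 L1-HIT; vc=[]
#4 0xe3→b14/s0 L1-HIT; vc=[]
#5 0xe0→b14/s0 L1-HIT; vc=[]
#6 0x66→b6/s0 MISS; vc=[14]
#7 0xe4→b14/s0 VC-HIT; vc=[6]
#8 0xe4→b14/s0 L1-HIT; vc=[6]
#9 0x22→b2/s0 MISS; vc=[6,14]
#10 0x45→b4/s0 MISS; vc=[6,14,2]
#11 0x2e→b2/s0 VC-HIT; vc=[6,14,4]

VC = [6, 14, 4]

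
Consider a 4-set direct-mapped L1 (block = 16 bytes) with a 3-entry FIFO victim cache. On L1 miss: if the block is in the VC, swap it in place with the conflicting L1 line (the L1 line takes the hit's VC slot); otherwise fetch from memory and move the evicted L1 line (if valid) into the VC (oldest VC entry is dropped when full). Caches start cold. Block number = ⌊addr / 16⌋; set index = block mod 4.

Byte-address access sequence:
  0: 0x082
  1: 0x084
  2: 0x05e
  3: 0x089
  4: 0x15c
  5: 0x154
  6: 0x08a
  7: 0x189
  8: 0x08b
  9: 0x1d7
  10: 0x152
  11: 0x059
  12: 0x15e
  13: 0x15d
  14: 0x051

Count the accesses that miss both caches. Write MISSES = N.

MISSES = 5

#0 0x82→b8/s0 MISS; vc=[]
#1 0x84→b8/s0 L1-HIT; vc=[]
#2 0x5e→b5/s1 MISS; vc=[]
#3 0x89→b8/s0 L1-HIT; vc=[]
#4 0x15c→b21/s1 MISS; vc=[5]
#5 0x154→b21/s1 L1-HIT; vc=[5]
#6 0x8a→b8/s0 L1-HIT; vc=[5]
#7 0x189→b24/s0 MISS; vc=[5,8]
#8 0x8b→b8/s0 VC-HIT; vc=[5,24]
#9 0x1d7→b29/s1 MISS; vc=[5,24,21]
#10 0x152→b21/s1 VC-HIT; vc=[5,24,29]
#11 0x59→b5/s1 VC-HIT; vc=[21,24,29]
#12 0x15e→b21/s1 VC-HIT; vc=[5,24,29]
#13 0x15d→b21/s1 L1-HIT; vc=[5,24,29]
#14 0x51→b5/s1 VC-HIT; vc=[21,24,29]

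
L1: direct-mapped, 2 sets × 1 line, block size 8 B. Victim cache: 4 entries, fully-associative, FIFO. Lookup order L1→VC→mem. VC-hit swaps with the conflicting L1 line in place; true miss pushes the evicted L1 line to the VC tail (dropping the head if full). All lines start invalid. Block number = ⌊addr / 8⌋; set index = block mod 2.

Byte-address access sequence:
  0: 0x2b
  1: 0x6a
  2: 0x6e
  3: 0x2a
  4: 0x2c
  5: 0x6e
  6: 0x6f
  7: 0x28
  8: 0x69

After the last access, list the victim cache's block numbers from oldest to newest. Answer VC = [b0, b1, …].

#0 0x2b→b5/s1 MISS; vc=[]
#1 0x6a→b13/s1 MISS; vc=[5]
#2 0x6e→b13/s1 L1-HIT; vc=[5]
#3 0x2a→b5/s1 VC-HIT; vc=[13]
#4 0x2c→b5/s1 L1-HIT; vc=[13]
#5 0x6e→b13/s1 VC-HIT; vc=[5]
#6 0x6f→b13/s1 L1-HIT; vc=[5]
#7 0x28→b5/s1 VC-HIT; vc=[13]
#8 0x69→b13/s1 VC-HIT; vc=[5]

VC = [5]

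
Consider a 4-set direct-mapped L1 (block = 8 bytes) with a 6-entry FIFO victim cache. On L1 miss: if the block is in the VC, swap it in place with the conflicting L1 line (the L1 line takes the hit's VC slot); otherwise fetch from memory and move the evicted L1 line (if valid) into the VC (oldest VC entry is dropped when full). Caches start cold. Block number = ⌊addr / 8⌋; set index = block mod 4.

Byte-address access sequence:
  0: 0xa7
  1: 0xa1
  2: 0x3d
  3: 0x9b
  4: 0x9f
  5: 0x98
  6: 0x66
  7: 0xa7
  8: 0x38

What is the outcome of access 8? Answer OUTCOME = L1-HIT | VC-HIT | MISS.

OUTCOME = VC-HIT

#0 0xa7→b20/s0 MISS; vc=[]
#1 0xa1→b20/s0 L1-HIT; vc=[]
#2 0x3d→b7/s3 MISS; vc=[]
#3 0x9b→b19/s3 MISS; vc=[7]
#4 0x9f→b19/s3 L1-HIT; vc=[7]
#5 0x98→b19/s3 L1-HIT; vc=[7]
#6 0x66→b12/s0 MISS; vc=[7,20]
#7 0xa7→b20/s0 VC-HIT; vc=[7,12]
#8 0x38→b7/s3 VC-HIT; vc=[19,12]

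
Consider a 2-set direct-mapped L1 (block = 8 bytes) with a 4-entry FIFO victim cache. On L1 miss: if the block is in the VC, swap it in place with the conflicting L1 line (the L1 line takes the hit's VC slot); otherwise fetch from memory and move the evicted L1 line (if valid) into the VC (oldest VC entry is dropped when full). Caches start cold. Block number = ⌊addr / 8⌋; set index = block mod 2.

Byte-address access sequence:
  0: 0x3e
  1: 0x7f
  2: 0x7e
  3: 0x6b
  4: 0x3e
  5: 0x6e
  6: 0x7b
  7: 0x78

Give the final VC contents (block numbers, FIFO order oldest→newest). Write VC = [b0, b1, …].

0: 0x3e (blk 7, set 1) → MISS  vc=[]
1: 0x7f (blk 15, set 1) → MISS  vc=[7]
2: 0x7e (blk 15, set 1) → L1-HIT  vc=[7]
3: 0x6b (blk 13, set 1) → MISS  vc=[7, 15]
4: 0x3e (blk 7, set 1) → VC-HIT  vc=[13, 15]
5: 0x6e (blk 13, set 1) → VC-HIT  vc=[7, 15]
6: 0x7b (blk 15, set 1) → VC-HIT  vc=[7, 13]
7: 0x78 (blk 15, set 1) → L1-HIT  vc=[7, 13]

VC = [7, 13]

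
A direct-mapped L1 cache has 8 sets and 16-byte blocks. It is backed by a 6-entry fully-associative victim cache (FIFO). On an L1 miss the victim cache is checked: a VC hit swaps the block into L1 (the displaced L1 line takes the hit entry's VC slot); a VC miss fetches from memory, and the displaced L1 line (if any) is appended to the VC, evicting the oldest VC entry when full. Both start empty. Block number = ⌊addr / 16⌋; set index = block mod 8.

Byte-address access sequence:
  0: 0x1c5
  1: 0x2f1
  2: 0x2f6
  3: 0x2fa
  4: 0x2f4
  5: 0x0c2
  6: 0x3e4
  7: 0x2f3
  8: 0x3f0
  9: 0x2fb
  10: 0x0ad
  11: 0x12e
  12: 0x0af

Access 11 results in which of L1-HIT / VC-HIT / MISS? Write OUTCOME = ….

  [0] addr=0x1c5 blk=28 s=4: MISS | VC []
  [1] addr=0x2f1 blk=47 s=7: MISS | VC []
  [2] addr=0x2f6 blk=47 s=7: L1-HIT | VC []
  [3] addr=0x2fa blk=47 s=7: L1-HIT | VC []
  [4] addr=0x2f4 blk=47 s=7: L1-HIT | VC []
  [5] addr=0xc2 blk=12 s=4: MISS | VC [28]
  [6] addr=0x3e4 blk=62 s=6: MISS | VC [28]
  [7] addr=0x2f3 blk=47 s=7: L1-HIT | VC [28]
  [8] addr=0x3f0 blk=63 s=7: MISS | VC [28, 47]
  [9] addr=0x2fb blk=47 s=7: VC-HIT | VC [28, 63]
  [10] addr=0xad blk=10 s=2: MISS | VC [28, 63]
  [11] addr=0x12e blk=18 s=2: MISS | VC [28, 63, 10]
  [12] addr=0xaf blk=10 s=2: VC-HIT | VC [28, 63, 18]

OUTCOME = MISS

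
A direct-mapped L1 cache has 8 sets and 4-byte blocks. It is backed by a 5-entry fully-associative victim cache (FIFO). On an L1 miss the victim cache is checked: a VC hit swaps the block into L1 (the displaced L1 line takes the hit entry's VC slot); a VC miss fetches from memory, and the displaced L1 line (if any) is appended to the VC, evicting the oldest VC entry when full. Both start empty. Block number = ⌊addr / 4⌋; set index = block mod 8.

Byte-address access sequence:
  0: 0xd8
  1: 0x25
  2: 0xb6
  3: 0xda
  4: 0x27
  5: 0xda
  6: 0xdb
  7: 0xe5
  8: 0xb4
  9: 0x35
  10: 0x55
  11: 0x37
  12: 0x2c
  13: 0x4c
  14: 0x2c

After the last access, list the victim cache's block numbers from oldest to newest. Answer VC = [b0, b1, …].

#0 0xd8→b54/s6 MISS; vc=[]
#1 0x25→b9/s1 MISS; vc=[]
#2 0xb6→b45/s5 MISS; vc=[]
#3 0xda→b54/s6 L1-HIT; vc=[]
#4 0x27→b9/s1 L1-HIT; vc=[]
#5 0xda→b54/s6 L1-HIT; vc=[]
#6 0xdb→b54/s6 L1-HIT; vc=[]
#7 0xe5→b57/s1 MISS; vc=[9]
#8 0xb4→b45/s5 L1-HIT; vc=[9]
#9 0x35→b13/s5 MISS; vc=[9,45]
#10 0x55→b21/s5 MISS; vc=[9,45,13]
#11 0x37→b13/s5 VC-HIT; vc=[9,45,21]
#12 0x2c→b11/s3 MISS; vc=[9,45,21]
#13 0x4c→b19/s3 MISS; vc=[9,45,21,11]
#14 0x2c→b11/s3 VC-HIT; vc=[9,45,21,19]

VC = [9, 45, 21, 19]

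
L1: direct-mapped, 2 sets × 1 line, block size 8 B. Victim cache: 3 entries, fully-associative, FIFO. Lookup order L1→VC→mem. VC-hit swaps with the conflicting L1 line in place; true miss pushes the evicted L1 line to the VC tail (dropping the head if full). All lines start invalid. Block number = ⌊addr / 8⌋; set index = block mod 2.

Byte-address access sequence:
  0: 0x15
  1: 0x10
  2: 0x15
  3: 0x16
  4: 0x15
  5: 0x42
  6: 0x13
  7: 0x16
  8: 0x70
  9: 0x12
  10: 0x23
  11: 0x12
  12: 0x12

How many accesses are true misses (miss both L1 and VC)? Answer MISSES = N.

#0 0x15→b2/s0 MISS; vc=[]
#1 0x10→b2/s0 L1-HIT; vc=[]
#2 0x15→b2/s0 L1-HIT; vc=[]
#3 0x16→b2/s0 L1-HIT; vc=[]
#4 0x15→b2/s0 L1-HIT; vc=[]
#5 0x42→b8/s0 MISS; vc=[2]
#6 0x13→b2/s0 VC-HIT; vc=[8]
#7 0x16→b2/s0 L1-HIT; vc=[8]
#8 0x70→b14/s0 MISS; vc=[8,2]
#9 0x12→b2/s0 VC-HIT; vc=[8,14]
#10 0x23→b4/s0 MISS; vc=[8,14,2]
#11 0x12→b2/s0 VC-HIT; vc=[8,14,4]
#12 0x12→b2/s0 L1-HIT; vc=[8,14,4]

MISSES = 4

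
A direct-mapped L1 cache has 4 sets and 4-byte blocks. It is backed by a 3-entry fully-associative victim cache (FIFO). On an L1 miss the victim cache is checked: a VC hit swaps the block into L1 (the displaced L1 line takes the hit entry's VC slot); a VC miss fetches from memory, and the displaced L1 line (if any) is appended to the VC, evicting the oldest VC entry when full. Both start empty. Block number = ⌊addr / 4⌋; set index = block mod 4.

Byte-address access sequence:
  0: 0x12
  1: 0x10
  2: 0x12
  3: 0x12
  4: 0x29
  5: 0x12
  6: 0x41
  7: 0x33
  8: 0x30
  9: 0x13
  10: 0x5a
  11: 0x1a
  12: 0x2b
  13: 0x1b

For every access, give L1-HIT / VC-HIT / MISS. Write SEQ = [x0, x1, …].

0: 0x12 (blk 4, set 0) → MISS  vc=[]
1: 0x10 (blk 4, set 0) → L1-HIT  vc=[]
2: 0x12 (blk 4, set 0) → L1-HIT  vc=[]
3: 0x12 (blk 4, set 0) → L1-HIT  vc=[]
4: 0x29 (blk 10, set 2) → MISS  vc=[]
5: 0x12 (blk 4, set 0) → L1-HIT  vc=[]
6: 0x41 (blk 16, set 0) → MISS  vc=[4]
7: 0x33 (blk 12, set 0) → MISS  vc=[4, 16]
8: 0x30 (blk 12, set 0) → L1-HIT  vc=[4, 16]
9: 0x13 (blk 4, set 0) → VC-HIT  vc=[12, 16]
10: 0x5a (blk 22, set 2) → MISS  vc=[12, 16, 10]
11: 0x1a (blk 6, set 2) → MISS  vc=[16, 10, 22]
12: 0x2b (blk 10, set 2) → VC-HIT  vc=[16, 6, 22]
13: 0x1b (blk 6, set 2) → VC-HIT  vc=[16, 10, 22]

SEQ = [MISS, L1-HIT, L1-HIT, L1-HIT, MISS, L1-HIT, MISS, MISS, L1-HIT, VC-HIT, MISS, MISS, VC-HIT, VC-HIT]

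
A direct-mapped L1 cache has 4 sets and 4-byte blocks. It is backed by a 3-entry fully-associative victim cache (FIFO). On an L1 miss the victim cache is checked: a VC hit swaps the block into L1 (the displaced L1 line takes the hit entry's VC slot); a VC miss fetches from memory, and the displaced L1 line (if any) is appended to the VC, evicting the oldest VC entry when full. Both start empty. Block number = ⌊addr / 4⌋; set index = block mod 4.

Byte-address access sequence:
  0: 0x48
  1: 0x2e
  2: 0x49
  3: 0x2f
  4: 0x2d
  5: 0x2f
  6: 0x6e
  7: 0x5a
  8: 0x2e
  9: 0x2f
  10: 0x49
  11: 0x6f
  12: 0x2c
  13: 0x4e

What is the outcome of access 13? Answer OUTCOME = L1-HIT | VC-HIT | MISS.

0: 0x48 (blk 18, set 2) → MISS  vc=[]
1: 0x2e (blk 11, set 3) → MISS  vc=[]
2: 0x49 (blk 18, set 2) → L1-HIT  vc=[]
3: 0x2f (blk 11, set 3) → L1-HIT  vc=[]
4: 0x2d (blk 11, set 3) → L1-HIT  vc=[]
5: 0x2f (blk 11, set 3) → L1-HIT  vc=[]
6: 0x6e (blk 27, set 3) → MISS  vc=[11]
7: 0x5a (blk 22, set 2) → MISS  vc=[11, 18]
8: 0x2e (blk 11, set 3) → VC-HIT  vc=[27, 18]
9: 0x2f (blk 11, set 3) → L1-HIT  vc=[27, 18]
10: 0x49 (blk 18, set 2) → VC-HIT  vc=[27, 22]
11: 0x6f (blk 27, set 3) → VC-HIT  vc=[11, 22]
12: 0x2c (blk 11, set 3) → VC-HIT  vc=[27, 22]
13: 0x4e (blk 19, set 3) → MISS  vc=[27, 22, 11]

OUTCOME = MISS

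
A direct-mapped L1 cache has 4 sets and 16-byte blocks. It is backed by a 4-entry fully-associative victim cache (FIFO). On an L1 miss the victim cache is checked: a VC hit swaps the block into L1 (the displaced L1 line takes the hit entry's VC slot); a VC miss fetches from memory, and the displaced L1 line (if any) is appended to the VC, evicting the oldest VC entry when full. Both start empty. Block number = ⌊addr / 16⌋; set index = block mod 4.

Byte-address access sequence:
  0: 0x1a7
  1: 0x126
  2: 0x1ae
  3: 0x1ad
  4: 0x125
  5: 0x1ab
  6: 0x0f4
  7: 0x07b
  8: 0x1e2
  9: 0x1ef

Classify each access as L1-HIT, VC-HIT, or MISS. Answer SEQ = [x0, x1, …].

SEQ = [MISS, MISS, VC-HIT, L1-HIT, VC-HIT, VC-HIT, MISS, MISS, MISS, L1-HIT]

0: 0x1a7 (blk 26, set 2) → MISS  vc=[]
1: 0x126 (blk 18, set 2) → MISS  vc=[26]
2: 0x1ae (blk 26, set 2) → VC-HIT  vc=[18]
3: 0x1ad (blk 26, set 2) → L1-HIT  vc=[18]
4: 0x125 (blk 18, set 2) → VC-HIT  vc=[26]
5: 0x1ab (blk 26, set 2) → VC-HIT  vc=[18]
6: 0xf4 (blk 15, set 3) → MISS  vc=[18]
7: 0x7b (blk 7, set 3) → MISS  vc=[18, 15]
8: 0x1e2 (blk 30, set 2) → MISS  vc=[18, 15, 26]
9: 0x1ef (blk 30, set 2) → L1-HIT  vc=[18, 15, 26]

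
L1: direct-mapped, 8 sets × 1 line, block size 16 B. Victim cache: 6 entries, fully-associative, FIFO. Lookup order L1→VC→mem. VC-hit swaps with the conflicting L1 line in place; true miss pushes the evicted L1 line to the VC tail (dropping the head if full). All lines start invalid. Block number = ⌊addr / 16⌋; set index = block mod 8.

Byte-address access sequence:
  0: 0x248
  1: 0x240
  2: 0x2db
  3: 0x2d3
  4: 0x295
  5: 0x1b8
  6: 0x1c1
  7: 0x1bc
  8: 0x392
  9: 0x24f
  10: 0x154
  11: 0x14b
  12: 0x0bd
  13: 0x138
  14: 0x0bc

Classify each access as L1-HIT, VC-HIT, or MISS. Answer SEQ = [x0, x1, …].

#0 0x248→b36/s4 MISS; vc=[]
#1 0x240→b36/s4 L1-HIT; vc=[]
#2 0x2db→b45/s5 MISS; vc=[]
#3 0x2d3→b45/s5 L1-HIT; vc=[]
#4 0x295→b41/s1 MISS; vc=[]
#5 0x1b8→b27/s3 MISS; vc=[]
#6 0x1c1→b28/s4 MISS; vc=[36]
#7 0x1bc→b27/s3 L1-HIT; vc=[36]
#8 0x392→b57/s1 MISS; vc=[36,41]
#9 0x24f→b36/s4 VC-HIT; vc=[28,41]
#10 0x154→b21/s5 MISS; vc=[28,41,45]
#11 0x14b→b20/s4 MISS; vc=[28,41,45,36]
#12 0xbd→b11/s3 MISS; vc=[28,41,45,36,27]
#13 0x138→b19/s3 MISS; vc=[28,41,45,36,27,11]
#14 0xbc→b11/s3 VC-HIT; vc=[28,41,45,36,27,19]

SEQ = [MISS, L1-HIT, MISS, L1-HIT, MISS, MISS, MISS, L1-HIT, MISS, VC-HIT, MISS, MISS, MISS, MISS, VC-HIT]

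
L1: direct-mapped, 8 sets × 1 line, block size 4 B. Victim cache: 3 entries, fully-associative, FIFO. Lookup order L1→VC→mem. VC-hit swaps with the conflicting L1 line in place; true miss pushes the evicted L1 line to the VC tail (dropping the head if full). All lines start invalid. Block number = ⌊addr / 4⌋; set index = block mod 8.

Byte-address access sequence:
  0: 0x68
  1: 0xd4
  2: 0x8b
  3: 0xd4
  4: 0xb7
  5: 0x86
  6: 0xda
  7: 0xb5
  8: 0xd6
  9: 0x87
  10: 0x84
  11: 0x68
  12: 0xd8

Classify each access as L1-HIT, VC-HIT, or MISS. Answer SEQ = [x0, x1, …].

SEQ = [MISS, MISS, MISS, L1-HIT, MISS, MISS, MISS, L1-HIT, VC-HIT, L1-HIT, L1-HIT, VC-HIT, L1-HIT]

0: 0x68 (blk 26, set 2) → MISS  vc=[]
1: 0xd4 (blk 53, set 5) → MISS  vc=[]
2: 0x8b (blk 34, set 2) → MISS  vc=[26]
3: 0xd4 (blk 53, set 5) → L1-HIT  vc=[26]
4: 0xb7 (blk 45, set 5) → MISS  vc=[26, 53]
5: 0x86 (blk 33, set 1) → MISS  vc=[26, 53]
6: 0xda (blk 54, set 6) → MISS  vc=[26, 53]
7: 0xb5 (blk 45, set 5) → L1-HIT  vc=[26, 53]
8: 0xd6 (blk 53, set 5) → VC-HIT  vc=[26, 45]
9: 0x87 (blk 33, set 1) → L1-HIT  vc=[26, 45]
10: 0x84 (blk 33, set 1) → L1-HIT  vc=[26, 45]
11: 0x68 (blk 26, set 2) → VC-HIT  vc=[34, 45]
12: 0xd8 (blk 54, set 6) → L1-HIT  vc=[34, 45]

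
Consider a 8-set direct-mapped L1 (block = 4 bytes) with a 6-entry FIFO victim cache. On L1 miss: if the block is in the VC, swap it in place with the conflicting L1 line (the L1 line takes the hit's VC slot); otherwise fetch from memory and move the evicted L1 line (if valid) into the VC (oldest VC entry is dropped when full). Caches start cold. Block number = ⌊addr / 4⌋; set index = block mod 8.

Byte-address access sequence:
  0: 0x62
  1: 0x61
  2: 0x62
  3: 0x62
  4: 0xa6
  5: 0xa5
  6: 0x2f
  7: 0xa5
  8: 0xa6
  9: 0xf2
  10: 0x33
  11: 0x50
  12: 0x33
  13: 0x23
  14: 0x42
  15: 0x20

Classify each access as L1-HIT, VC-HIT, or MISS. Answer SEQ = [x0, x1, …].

  [0] addr=0x62 blk=24 s=0: MISS | VC []
  [1] addr=0x61 blk=24 s=0: L1-HIT | VC []
  [2] addr=0x62 blk=24 s=0: L1-HIT | VC []
  [3] addr=0x62 blk=24 s=0: L1-HIT | VC []
  [4] addr=0xa6 blk=41 s=1: MISS | VC []
  [5] addr=0xa5 blk=41 s=1: L1-HIT | VC []
  [6] addr=0x2f blk=11 s=3: MISS | VC []
  [7] addr=0xa5 blk=41 s=1: L1-HIT | VC []
  [8] addr=0xa6 blk=41 s=1: L1-HIT | VC []
  [9] addr=0xf2 blk=60 s=4: MISS | VC []
  [10] addr=0x33 blk=12 s=4: MISS | VC [60]
  [11] addr=0x50 blk=20 s=4: MISS | VC [60, 12]
  [12] addr=0x33 blk=12 s=4: VC-HIT | VC [60, 20]
  [13] addr=0x23 blk=8 s=0: MISS | VC [60, 20, 24]
  [14] addr=0x42 blk=16 s=0: MISS | VC [60, 20, 24, 8]
  [15] addr=0x20 blk=8 s=0: VC-HIT | VC [60, 20, 24, 16]

SEQ = [MISS, L1-HIT, L1-HIT, L1-HIT, MISS, L1-HIT, MISS, L1-HIT, L1-HIT, MISS, MISS, MISS, VC-HIT, MISS, MISS, VC-HIT]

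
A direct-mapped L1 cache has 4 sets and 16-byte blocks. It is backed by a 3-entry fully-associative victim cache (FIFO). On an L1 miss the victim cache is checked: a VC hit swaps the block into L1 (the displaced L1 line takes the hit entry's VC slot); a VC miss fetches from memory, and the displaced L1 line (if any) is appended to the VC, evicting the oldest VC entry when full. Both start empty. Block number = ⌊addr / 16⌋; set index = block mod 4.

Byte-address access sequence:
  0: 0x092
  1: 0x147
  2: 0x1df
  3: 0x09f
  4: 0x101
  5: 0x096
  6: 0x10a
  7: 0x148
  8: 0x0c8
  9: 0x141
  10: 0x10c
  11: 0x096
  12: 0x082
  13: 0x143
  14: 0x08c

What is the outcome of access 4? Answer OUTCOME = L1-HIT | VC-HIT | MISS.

  [0] addr=0x92 blk=9 s=1: MISS | VC []
  [1] addr=0x147 blk=20 s=0: MISS | VC []
  [2] addr=0x1df blk=29 s=1: MISS | VC [9]
  [3] addr=0x9f blk=9 s=1: VC-HIT | VC [29]
  [4] addr=0x101 blk=16 s=0: MISS | VC [29, 20]
  [5] addr=0x96 blk=9 s=1: L1-HIT | VC [29, 20]
  [6] addr=0x10a blk=16 s=0: L1-HIT | VC [29, 20]
  [7] addr=0x148 blk=20 s=0: VC-HIT | VC [29, 16]
  [8] addr=0xc8 blk=12 s=0: MISS | VC [29, 16, 20]
  [9] addr=0x141 blk=20 s=0: VC-HIT | VC [29, 16, 12]
  [10] addr=0x10c blk=16 s=0: VC-HIT | VC [29, 20, 12]
  [11] addr=0x96 blk=9 s=1: L1-HIT | VC [29, 20, 12]
  [12] addr=0x82 blk=8 s=0: MISS | VC [20, 12, 16]
  [13] addr=0x143 blk=20 s=0: VC-HIT | VC [8, 12, 16]
  [14] addr=0x8c blk=8 s=0: VC-HIT | VC [20, 12, 16]

OUTCOME = MISS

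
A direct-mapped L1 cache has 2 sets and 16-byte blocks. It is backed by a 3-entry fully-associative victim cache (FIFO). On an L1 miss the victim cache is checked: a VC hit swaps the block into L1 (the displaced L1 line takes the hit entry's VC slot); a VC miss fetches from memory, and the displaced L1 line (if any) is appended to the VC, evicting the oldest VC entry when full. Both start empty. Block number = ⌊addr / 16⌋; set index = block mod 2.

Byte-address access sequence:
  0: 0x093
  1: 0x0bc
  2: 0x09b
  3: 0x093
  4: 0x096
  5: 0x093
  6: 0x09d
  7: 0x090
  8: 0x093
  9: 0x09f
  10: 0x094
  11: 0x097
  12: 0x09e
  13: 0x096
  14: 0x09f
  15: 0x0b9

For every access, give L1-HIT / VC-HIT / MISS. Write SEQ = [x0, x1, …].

SEQ = [MISS, MISS, VC-HIT, L1-HIT, L1-HIT, L1-HIT, L1-HIT, L1-HIT, L1-HIT, L1-HIT, L1-HIT, L1-HIT, L1-HIT, L1-HIT, L1-HIT, VC-HIT]

#0 0x93→b9/s1 MISS; vc=[]
#1 0xbc→b11/s1 MISS; vc=[9]
#2 0x9b→b9/s1 VC-HIT; vc=[11]
#3 0x93→b9/s1 L1-HIT; vc=[11]
#4 0x96→b9/s1 L1-HIT; vc=[11]
#5 0x93→b9/s1 L1-HIT; vc=[11]
#6 0x9d→b9/s1 L1-HIT; vc=[11]
#7 0x90→b9/s1 L1-HIT; vc=[11]
#8 0x93→b9/s1 L1-HIT; vc=[11]
#9 0x9f→b9/s1 L1-HIT; vc=[11]
#10 0x94→b9/s1 L1-HIT; vc=[11]
#11 0x97→b9/s1 L1-HIT; vc=[11]
#12 0x9e→b9/s1 L1-HIT; vc=[11]
#13 0x96→b9/s1 L1-HIT; vc=[11]
#14 0x9f→b9/s1 L1-HIT; vc=[11]
#15 0xb9→b11/s1 VC-HIT; vc=[9]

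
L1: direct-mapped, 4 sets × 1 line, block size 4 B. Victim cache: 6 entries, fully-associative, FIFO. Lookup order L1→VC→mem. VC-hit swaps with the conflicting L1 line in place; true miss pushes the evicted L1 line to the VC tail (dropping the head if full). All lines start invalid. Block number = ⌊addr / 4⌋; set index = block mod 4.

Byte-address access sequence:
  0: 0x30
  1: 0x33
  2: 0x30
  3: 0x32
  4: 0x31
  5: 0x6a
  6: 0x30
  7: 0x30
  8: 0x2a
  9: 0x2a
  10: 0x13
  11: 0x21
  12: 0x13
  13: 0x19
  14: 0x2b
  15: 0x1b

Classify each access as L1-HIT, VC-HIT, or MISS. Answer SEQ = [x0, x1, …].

0: 0x30 (blk 12, set 0) → MISS  vc=[]
1: 0x33 (blk 12, set 0) → L1-HIT  vc=[]
2: 0x30 (blk 12, set 0) → L1-HIT  vc=[]
3: 0x32 (blk 12, set 0) → L1-HIT  vc=[]
4: 0x31 (blk 12, set 0) → L1-HIT  vc=[]
5: 0x6a (blk 26, set 2) → MISS  vc=[]
6: 0x30 (blk 12, set 0) → L1-HIT  vc=[]
7: 0x30 (blk 12, set 0) → L1-HIT  vc=[]
8: 0x2a (blk 10, set 2) → MISS  vc=[26]
9: 0x2a (blk 10, set 2) → L1-HIT  vc=[26]
10: 0x13 (blk 4, set 0) → MISS  vc=[26, 12]
11: 0x21 (blk 8, set 0) → MISS  vc=[26, 12, 4]
12: 0x13 (blk 4, set 0) → VC-HIT  vc=[26, 12, 8]
13: 0x19 (blk 6, set 2) → MISS  vc=[26, 12, 8, 10]
14: 0x2b (blk 10, set 2) → VC-HIT  vc=[26, 12, 8, 6]
15: 0x1b (blk 6, set 2) → VC-HIT  vc=[26, 12, 8, 10]

SEQ = [MISS, L1-HIT, L1-HIT, L1-HIT, L1-HIT, MISS, L1-HIT, L1-HIT, MISS, L1-HIT, MISS, MISS, VC-HIT, MISS, VC-HIT, VC-HIT]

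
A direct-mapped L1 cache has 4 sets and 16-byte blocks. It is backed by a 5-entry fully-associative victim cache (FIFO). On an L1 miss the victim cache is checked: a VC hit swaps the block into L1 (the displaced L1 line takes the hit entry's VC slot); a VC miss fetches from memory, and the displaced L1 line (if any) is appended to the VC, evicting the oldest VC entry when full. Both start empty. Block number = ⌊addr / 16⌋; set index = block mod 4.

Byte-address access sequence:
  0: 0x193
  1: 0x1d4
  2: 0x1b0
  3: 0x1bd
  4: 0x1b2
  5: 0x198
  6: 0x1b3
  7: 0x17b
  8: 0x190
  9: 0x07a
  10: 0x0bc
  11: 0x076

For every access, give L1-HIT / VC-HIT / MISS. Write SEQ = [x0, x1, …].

SEQ = [MISS, MISS, MISS, L1-HIT, L1-HIT, VC-HIT, L1-HIT, MISS, L1-HIT, MISS, MISS, VC-HIT]

#0 0x193→b25/s1 MISS; vc=[]
#1 0x1d4→b29/s1 MISS; vc=[25]
#2 0x1b0→b27/s3 MISS; vc=[25]
#3 0x1bd→b27/s3 L1-HIT; vc=[25]
#4 0x1b2→b27/s3 L1-HIT; vc=[25]
#5 0x198→b25/s1 VC-HIT; vc=[29]
#6 0x1b3→b27/s3 L1-HIT; vc=[29]
#7 0x17b→b23/s3 MISS; vc=[29,27]
#8 0x190→b25/s1 L1-HIT; vc=[29,27]
#9 0x7a→b7/s3 MISS; vc=[29,27,23]
#10 0xbc→b11/s3 MISS; vc=[29,27,23,7]
#11 0x76→b7/s3 VC-HIT; vc=[29,27,23,11]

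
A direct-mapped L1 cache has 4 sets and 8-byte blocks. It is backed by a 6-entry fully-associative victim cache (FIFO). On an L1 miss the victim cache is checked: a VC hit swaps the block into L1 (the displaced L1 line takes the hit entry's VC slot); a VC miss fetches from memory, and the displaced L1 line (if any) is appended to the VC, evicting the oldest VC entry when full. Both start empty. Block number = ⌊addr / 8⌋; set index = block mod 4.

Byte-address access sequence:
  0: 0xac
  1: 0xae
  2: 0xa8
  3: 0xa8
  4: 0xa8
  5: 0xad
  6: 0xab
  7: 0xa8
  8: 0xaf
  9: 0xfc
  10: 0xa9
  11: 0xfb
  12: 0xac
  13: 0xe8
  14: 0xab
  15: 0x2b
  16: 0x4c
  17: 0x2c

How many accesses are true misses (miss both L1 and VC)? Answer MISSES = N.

MISSES = 5

  [0] addr=0xac blk=21 s=1: MISS | VC []
  [1] addr=0xae blk=21 s=1: L1-HIT | VC []
  [2] addr=0xa8 blk=21 s=1: L1-HIT | VC []
  [3] addr=0xa8 blk=21 s=1: L1-HIT | VC []
  [4] addr=0xa8 blk=21 s=1: L1-HIT | VC []
  [5] addr=0xad blk=21 s=1: L1-HIT | VC []
  [6] addr=0xab blk=21 s=1: L1-HIT | VC []
  [7] addr=0xa8 blk=21 s=1: L1-HIT | VC []
  [8] addr=0xaf blk=21 s=1: L1-HIT | VC []
  [9] addr=0xfc blk=31 s=3: MISS | VC []
  [10] addr=0xa9 blk=21 s=1: L1-HIT | VC []
  [11] addr=0xfb blk=31 s=3: L1-HIT | VC []
  [12] addr=0xac blk=21 s=1: L1-HIT | VC []
  [13] addr=0xe8 blk=29 s=1: MISS | VC [21]
  [14] addr=0xab blk=21 s=1: VC-HIT | VC [29]
  [15] addr=0x2b blk=5 s=1: MISS | VC [29, 21]
  [16] addr=0x4c blk=9 s=1: MISS | VC [29, 21, 5]
  [17] addr=0x2c blk=5 s=1: VC-HIT | VC [29, 21, 9]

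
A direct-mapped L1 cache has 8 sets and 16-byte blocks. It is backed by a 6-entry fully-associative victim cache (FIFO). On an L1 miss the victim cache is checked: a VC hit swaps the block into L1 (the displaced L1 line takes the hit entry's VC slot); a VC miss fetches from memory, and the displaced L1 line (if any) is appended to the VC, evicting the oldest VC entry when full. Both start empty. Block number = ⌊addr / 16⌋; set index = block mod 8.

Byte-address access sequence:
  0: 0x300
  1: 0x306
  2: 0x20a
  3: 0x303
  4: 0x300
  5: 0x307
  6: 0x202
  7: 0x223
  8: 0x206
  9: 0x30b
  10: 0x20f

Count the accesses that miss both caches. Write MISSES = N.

MISSES = 3

  [0] addr=0x300 blk=48 s=0: MISS | VC []
  [1] addr=0x306 blk=48 s=0: L1-HIT | VC []
  [2] addr=0x20a blk=32 s=0: MISS | VC [48]
  [3] addr=0x303 blk=48 s=0: VC-HIT | VC [32]
  [4] addr=0x300 blk=48 s=0: L1-HIT | VC [32]
  [5] addr=0x307 blk=48 s=0: L1-HIT | VC [32]
  [6] addr=0x202 blk=32 s=0: VC-HIT | VC [48]
  [7] addr=0x223 blk=34 s=2: MISS | VC [48]
  [8] addr=0x206 blk=32 s=0: L1-HIT | VC [48]
  [9] addr=0x30b blk=48 s=0: VC-HIT | VC [32]
  [10] addr=0x20f blk=32 s=0: VC-HIT | VC [48]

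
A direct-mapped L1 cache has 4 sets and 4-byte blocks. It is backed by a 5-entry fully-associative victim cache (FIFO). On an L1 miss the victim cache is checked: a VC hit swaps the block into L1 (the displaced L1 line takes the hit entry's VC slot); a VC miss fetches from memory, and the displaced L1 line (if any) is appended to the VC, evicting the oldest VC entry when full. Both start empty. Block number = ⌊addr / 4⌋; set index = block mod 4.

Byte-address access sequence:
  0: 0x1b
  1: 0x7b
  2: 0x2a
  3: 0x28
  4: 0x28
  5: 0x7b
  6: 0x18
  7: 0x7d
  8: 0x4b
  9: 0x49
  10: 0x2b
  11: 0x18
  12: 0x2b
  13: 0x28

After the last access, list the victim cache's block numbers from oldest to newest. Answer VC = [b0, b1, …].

VC = [30, 18, 6]

#0 0x1b→b6/s2 MISS; vc=[]
#1 0x7b→b30/s2 MISS; vc=[6]
#2 0x2a→b10/s2 MISS; vc=[6,30]
#3 0x28→b10/s2 L1-HIT; vc=[6,30]
#4 0x28→b10/s2 L1-HIT; vc=[6,30]
#5 0x7b→b30/s2 VC-HIT; vc=[6,10]
#6 0x18→b6/s2 VC-HIT; vc=[30,10]
#7 0x7d→b31/s3 MISS; vc=[30,10]
#8 0x4b→b18/s2 MISS; vc=[30,10,6]
#9 0x49→b18/s2 L1-HIT; vc=[30,10,6]
#10 0x2b→b10/s2 VC-HIT; vc=[30,18,6]
#11 0x18→b6/s2 VC-HIT; vc=[30,18,10]
#12 0x2b→b10/s2 VC-HIT; vc=[30,18,6]
#13 0x28→b10/s2 L1-HIT; vc=[30,18,6]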